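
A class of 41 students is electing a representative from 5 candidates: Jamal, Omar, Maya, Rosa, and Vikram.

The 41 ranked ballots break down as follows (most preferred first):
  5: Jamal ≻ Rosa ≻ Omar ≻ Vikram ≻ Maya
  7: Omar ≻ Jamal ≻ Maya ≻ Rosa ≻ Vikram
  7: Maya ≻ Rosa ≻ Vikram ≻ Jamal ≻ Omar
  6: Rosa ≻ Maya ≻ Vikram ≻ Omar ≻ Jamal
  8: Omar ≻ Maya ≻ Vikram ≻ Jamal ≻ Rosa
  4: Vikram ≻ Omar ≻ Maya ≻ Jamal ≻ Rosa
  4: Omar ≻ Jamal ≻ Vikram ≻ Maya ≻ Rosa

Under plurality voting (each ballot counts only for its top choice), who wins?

First-place votes: Jamal 5, Omar 19, Maya 7, Rosa 6, Vikram 4.

Omar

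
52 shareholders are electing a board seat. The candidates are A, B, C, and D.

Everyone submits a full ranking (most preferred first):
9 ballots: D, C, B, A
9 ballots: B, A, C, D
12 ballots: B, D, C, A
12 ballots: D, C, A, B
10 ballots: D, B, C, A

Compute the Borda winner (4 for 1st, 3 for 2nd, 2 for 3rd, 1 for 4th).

A: 9×1 + 9×3 + 12×1 + 12×2 + 10×1 = 82
B: 9×2 + 9×4 + 12×4 + 12×1 + 10×3 = 144
C: 9×3 + 9×2 + 12×2 + 12×3 + 10×2 = 125
D: 9×4 + 9×1 + 12×3 + 12×4 + 10×4 = 169

D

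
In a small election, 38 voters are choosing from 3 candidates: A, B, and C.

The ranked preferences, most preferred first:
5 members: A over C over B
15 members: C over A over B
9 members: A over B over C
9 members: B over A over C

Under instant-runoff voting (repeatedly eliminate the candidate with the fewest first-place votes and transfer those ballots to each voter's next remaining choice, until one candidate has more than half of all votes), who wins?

A

Round 1: A 14, B 9, C 15. B eliminated.
Round 2: A 23, C 15. A has a majority (≥20).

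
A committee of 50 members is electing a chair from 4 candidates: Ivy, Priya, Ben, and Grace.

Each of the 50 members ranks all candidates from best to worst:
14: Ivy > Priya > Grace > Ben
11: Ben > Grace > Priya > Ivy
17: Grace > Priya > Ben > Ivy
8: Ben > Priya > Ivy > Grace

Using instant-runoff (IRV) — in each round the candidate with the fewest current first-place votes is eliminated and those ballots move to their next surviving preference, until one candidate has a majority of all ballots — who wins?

Grace

Round 1: Ivy 14, Priya 0, Ben 19, Grace 17. Priya eliminated.
Round 2: Ivy 14, Ben 19, Grace 17. Ivy eliminated.
Round 3: Ben 19, Grace 31. Grace has a majority (≥26).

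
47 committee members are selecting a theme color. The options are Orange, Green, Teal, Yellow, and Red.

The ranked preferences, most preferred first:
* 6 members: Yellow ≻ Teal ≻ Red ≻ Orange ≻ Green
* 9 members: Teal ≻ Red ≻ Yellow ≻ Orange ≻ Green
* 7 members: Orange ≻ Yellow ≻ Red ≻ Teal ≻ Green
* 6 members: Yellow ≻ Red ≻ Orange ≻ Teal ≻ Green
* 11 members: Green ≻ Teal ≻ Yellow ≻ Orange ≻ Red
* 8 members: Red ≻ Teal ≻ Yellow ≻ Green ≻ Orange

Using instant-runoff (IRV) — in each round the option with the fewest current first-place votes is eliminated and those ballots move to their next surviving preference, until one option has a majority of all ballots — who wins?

Round 1: Orange 7, Green 11, Teal 9, Yellow 12, Red 8. Orange eliminated.
Round 2: Green 11, Teal 9, Yellow 19, Red 8. Red eliminated.
Round 3: Green 11, Teal 17, Yellow 19. Green eliminated.
Round 4: Teal 28, Yellow 19. Teal has a majority (≥24).

Teal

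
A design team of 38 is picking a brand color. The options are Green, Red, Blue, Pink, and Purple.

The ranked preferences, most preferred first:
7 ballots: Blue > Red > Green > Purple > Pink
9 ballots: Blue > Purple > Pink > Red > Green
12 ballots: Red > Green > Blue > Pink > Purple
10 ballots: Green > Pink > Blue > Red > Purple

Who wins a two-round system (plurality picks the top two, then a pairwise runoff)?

Round 1 first-place votes: Green 10, Red 12, Blue 16, Pink 0, Purple 0. Blue and Red advance.
Runoff: Blue is ranked above Red on 26 ballots, Red above Blue on 12.

Blue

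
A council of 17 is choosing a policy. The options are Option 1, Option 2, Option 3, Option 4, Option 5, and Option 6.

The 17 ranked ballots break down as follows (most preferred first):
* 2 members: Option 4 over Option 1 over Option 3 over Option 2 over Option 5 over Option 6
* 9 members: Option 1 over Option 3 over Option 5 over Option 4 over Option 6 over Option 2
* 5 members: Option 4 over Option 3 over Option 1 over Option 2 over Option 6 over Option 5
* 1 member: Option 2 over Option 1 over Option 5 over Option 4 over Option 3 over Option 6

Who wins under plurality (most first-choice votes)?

First-place votes: Option 1 9, Option 2 1, Option 3 0, Option 4 7, Option 5 0, Option 6 0.

Option 1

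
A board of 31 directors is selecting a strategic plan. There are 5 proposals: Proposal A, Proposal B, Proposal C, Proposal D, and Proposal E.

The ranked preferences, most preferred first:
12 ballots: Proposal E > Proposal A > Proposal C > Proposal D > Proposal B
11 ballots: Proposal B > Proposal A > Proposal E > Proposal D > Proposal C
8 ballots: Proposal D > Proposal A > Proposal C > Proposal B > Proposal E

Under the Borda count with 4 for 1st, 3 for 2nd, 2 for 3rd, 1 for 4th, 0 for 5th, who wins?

Proposal A: 12×3 + 11×3 + 8×3 = 93
Proposal B: 12×0 + 11×4 + 8×1 = 52
Proposal C: 12×2 + 11×0 + 8×2 = 40
Proposal D: 12×1 + 11×1 + 8×4 = 55
Proposal E: 12×4 + 11×2 + 8×0 = 70

Proposal A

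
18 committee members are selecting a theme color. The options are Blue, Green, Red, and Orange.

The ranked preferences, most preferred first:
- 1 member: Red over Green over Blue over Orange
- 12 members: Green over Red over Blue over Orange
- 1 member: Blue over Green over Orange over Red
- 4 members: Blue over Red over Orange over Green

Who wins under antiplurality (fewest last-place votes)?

Last-place votes: Blue 0, Green 4, Red 1, Orange 13.

Blue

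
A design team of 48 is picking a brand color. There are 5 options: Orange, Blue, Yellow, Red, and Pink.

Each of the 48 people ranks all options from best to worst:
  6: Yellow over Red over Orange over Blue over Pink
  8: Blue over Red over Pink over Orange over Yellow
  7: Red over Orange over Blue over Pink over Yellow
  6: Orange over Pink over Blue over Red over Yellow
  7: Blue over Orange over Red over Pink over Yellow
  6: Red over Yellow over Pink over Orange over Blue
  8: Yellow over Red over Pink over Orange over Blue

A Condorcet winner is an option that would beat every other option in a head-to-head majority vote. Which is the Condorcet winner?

Red vs Orange: 35–13
Red vs Blue: 27–21
Red vs Yellow: 34–14
Red vs Pink: 42–6
Red beats every other option.

Red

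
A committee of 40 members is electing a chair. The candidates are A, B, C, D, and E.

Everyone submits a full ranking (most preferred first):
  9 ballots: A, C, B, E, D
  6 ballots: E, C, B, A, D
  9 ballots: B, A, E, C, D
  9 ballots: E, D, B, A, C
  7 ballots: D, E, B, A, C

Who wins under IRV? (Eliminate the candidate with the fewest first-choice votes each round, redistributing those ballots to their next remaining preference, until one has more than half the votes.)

E

Round 1: A 9, B 9, C 0, D 7, E 15. C eliminated.
Round 2: A 9, B 9, D 7, E 15. D eliminated.
Round 3: A 9, B 9, E 22. E has a majority (≥21).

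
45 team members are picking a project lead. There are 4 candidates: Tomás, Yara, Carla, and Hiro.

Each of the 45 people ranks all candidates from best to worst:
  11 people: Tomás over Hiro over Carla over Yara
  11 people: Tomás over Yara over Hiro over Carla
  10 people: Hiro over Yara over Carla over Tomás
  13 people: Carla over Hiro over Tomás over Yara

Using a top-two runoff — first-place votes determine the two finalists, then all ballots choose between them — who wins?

Carla

Round 1 first-place votes: Tomás 22, Yara 0, Carla 13, Hiro 10. Tomás and Carla advance.
Runoff: Tomás is ranked above Carla on 22 ballots, Carla above Tomás on 23.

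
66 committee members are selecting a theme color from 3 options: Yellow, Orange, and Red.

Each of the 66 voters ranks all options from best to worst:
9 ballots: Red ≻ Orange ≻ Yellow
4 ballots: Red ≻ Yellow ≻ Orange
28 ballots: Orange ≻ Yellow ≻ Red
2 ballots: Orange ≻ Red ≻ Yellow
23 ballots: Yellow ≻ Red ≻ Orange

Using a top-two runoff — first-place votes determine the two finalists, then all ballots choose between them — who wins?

Orange

Round 1 first-place votes: Yellow 23, Orange 30, Red 13. Orange and Yellow advance.
Runoff: Orange is ranked above Yellow on 39 ballots, Yellow above Orange on 27.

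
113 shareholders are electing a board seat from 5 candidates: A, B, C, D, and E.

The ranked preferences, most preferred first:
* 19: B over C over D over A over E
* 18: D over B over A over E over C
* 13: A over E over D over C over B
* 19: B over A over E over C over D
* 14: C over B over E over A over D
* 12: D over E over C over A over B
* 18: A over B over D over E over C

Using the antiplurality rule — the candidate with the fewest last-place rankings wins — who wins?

A

Last-place votes: A 0, B 25, C 36, D 33, E 19.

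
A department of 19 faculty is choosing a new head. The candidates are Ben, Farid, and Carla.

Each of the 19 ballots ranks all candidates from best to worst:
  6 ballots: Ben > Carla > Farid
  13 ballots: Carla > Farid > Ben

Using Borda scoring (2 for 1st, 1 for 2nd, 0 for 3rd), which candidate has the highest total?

Carla

Ben: 6×2 + 13×0 = 12
Farid: 6×0 + 13×1 = 13
Carla: 6×1 + 13×2 = 32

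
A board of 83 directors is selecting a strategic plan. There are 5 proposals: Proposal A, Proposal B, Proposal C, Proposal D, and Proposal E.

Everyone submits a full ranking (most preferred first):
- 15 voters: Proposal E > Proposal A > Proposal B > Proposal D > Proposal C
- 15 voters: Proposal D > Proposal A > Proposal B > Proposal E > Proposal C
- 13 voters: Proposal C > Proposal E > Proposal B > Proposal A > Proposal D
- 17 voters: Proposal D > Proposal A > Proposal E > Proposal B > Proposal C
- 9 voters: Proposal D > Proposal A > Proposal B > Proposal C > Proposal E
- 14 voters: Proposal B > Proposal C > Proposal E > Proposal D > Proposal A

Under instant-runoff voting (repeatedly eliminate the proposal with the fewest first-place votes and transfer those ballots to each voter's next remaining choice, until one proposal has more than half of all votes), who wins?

Round 1: Proposal A 0, Proposal B 14, Proposal C 13, Proposal D 41, Proposal E 15. Proposal A eliminated.
Round 2: Proposal B 14, Proposal C 13, Proposal D 41, Proposal E 15. Proposal C eliminated.
Round 3: Proposal B 14, Proposal D 41, Proposal E 28. Proposal B eliminated.
Round 4: Proposal D 41, Proposal E 42. Proposal E has a majority (≥42).

Proposal E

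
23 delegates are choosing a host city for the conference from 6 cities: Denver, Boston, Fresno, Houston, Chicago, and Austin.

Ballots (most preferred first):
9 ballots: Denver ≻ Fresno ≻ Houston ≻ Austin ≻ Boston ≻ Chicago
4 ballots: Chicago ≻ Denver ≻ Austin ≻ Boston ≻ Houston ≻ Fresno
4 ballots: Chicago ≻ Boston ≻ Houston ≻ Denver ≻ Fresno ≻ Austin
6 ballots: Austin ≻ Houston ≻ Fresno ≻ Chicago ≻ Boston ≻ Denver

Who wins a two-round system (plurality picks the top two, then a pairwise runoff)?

Round 1 first-place votes: Denver 9, Boston 0, Fresno 0, Houston 0, Chicago 8, Austin 6. Denver and Chicago advance.
Runoff: Denver is ranked above Chicago on 9 ballots, Chicago above Denver on 14.

Chicago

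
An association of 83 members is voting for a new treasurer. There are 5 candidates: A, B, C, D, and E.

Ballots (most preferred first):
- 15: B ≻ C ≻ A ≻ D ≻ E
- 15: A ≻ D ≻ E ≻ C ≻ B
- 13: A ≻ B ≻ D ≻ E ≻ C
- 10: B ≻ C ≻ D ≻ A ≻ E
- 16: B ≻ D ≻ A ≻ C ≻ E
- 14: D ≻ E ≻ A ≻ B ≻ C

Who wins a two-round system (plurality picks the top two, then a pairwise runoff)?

Round 1 first-place votes: A 28, B 41, C 0, D 14, E 0. B and A advance.
Runoff: B is ranked above A on 41 ballots, A above B on 42.

A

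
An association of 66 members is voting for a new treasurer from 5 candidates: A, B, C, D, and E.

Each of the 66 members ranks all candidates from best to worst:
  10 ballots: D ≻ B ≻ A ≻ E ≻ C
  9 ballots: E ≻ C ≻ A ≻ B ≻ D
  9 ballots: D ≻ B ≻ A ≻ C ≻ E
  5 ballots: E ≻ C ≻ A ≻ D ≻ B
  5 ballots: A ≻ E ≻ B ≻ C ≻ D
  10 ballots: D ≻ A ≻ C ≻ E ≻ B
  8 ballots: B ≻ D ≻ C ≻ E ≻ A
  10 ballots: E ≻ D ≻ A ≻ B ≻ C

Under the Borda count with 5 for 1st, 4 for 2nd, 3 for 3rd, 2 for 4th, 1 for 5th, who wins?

D

A: 10×3 + 9×3 + 9×3 + 5×3 + 5×5 + 10×4 + 8×1 + 10×3 = 202
B: 10×4 + 9×2 + 9×4 + 5×1 + 5×3 + 10×1 + 8×5 + 10×2 = 184
C: 10×1 + 9×4 + 9×2 + 5×4 + 5×2 + 10×3 + 8×3 + 10×1 = 158
D: 10×5 + 9×1 + 9×5 + 5×2 + 5×1 + 10×5 + 8×4 + 10×4 = 241
E: 10×2 + 9×5 + 9×1 + 5×5 + 5×4 + 10×2 + 8×2 + 10×5 = 205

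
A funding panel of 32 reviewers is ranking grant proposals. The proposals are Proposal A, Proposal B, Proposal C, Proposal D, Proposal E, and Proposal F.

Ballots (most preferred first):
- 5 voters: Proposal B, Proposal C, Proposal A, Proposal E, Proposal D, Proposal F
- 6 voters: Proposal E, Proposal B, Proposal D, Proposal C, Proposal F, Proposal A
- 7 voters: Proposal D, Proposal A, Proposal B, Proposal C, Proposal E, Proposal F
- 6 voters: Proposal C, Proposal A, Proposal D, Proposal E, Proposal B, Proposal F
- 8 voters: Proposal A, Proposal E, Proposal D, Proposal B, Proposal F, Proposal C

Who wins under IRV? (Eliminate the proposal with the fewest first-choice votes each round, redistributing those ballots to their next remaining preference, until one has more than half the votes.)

Round 1: Proposal A 8, Proposal B 5, Proposal C 6, Proposal D 7, Proposal E 6, Proposal F 0. Proposal F eliminated.
Round 2: Proposal A 8, Proposal B 5, Proposal C 6, Proposal D 7, Proposal E 6. Proposal B eliminated.
Round 3: Proposal A 8, Proposal C 11, Proposal D 7, Proposal E 6. Proposal E eliminated.
Round 4: Proposal A 8, Proposal C 11, Proposal D 13. Proposal A eliminated.
Round 5: Proposal C 11, Proposal D 21. Proposal D has a majority (≥17).

Proposal D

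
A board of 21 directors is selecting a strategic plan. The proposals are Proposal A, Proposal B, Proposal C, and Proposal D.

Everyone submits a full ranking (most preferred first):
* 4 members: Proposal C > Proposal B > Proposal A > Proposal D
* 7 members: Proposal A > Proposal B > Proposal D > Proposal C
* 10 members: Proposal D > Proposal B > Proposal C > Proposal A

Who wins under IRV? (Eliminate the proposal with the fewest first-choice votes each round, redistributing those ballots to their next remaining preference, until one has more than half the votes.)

Proposal A

Round 1: Proposal A 7, Proposal B 0, Proposal C 4, Proposal D 10. Proposal B eliminated.
Round 2: Proposal A 7, Proposal C 4, Proposal D 10. Proposal C eliminated.
Round 3: Proposal A 11, Proposal D 10. Proposal A has a majority (≥11).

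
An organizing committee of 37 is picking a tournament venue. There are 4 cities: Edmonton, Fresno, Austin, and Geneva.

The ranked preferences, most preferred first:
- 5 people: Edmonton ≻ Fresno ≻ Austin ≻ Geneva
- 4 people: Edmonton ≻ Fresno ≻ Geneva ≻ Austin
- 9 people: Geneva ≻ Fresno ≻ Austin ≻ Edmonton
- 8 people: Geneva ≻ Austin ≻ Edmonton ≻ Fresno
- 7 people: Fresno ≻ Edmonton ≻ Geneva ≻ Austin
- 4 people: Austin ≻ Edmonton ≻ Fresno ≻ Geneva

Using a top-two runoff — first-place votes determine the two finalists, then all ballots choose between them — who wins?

Round 1 first-place votes: Edmonton 9, Fresno 7, Austin 4, Geneva 17. Geneva and Edmonton advance.
Runoff: Geneva is ranked above Edmonton on 17 ballots, Edmonton above Geneva on 20.

Edmonton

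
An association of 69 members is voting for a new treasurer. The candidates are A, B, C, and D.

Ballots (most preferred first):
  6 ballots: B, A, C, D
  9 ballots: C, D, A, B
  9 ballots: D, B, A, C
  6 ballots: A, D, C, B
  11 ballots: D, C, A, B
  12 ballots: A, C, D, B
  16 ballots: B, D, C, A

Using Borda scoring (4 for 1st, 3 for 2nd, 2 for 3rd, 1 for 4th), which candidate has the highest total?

A: 6×3 + 9×2 + 9×2 + 6×4 + 11×2 + 12×4 + 16×1 = 164
B: 6×4 + 9×1 + 9×3 + 6×1 + 11×1 + 12×1 + 16×4 = 153
C: 6×2 + 9×4 + 9×1 + 6×2 + 11×3 + 12×3 + 16×2 = 170
D: 6×1 + 9×3 + 9×4 + 6×3 + 11×4 + 12×2 + 16×3 = 203

D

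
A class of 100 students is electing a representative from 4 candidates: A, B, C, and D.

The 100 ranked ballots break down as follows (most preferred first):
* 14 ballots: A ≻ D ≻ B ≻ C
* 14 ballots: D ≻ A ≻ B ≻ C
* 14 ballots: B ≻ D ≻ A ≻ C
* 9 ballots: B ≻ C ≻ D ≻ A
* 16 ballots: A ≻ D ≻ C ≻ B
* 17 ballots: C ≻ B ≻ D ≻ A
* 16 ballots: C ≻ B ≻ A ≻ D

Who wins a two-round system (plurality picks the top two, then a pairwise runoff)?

A

Round 1 first-place votes: A 30, B 23, C 33, D 14. C and A advance.
Runoff: C is ranked above A on 42 ballots, A above C on 58.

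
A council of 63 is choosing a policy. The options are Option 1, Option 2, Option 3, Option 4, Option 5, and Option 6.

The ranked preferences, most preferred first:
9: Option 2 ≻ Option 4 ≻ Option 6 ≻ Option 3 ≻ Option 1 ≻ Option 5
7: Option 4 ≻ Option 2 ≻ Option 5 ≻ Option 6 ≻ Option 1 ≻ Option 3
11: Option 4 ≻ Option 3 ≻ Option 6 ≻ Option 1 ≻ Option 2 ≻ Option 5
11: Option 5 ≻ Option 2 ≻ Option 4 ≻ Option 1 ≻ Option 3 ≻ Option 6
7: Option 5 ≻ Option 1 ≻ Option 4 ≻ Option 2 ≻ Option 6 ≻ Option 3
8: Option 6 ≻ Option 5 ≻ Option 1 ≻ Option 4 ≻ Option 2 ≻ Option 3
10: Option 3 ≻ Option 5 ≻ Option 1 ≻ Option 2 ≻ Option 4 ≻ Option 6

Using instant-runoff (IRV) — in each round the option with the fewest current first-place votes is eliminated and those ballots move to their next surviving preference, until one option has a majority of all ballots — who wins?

Option 5

Round 1: Option 1 0, Option 2 9, Option 3 10, Option 4 18, Option 5 18, Option 6 8. Option 1 eliminated.
Round 2: Option 2 9, Option 3 10, Option 4 18, Option 5 18, Option 6 8. Option 6 eliminated.
Round 3: Option 2 9, Option 3 10, Option 4 18, Option 5 26. Option 2 eliminated.
Round 4: Option 3 10, Option 4 27, Option 5 26. Option 3 eliminated.
Round 5: Option 4 27, Option 5 36. Option 5 has a majority (≥32).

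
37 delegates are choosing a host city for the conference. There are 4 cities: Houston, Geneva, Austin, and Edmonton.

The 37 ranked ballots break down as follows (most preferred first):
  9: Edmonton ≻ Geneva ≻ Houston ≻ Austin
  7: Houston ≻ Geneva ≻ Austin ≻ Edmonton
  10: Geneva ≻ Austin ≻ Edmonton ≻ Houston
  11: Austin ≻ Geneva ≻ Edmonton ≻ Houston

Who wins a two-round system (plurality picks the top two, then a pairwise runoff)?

Geneva

Round 1 first-place votes: Houston 7, Geneva 10, Austin 11, Edmonton 9. Austin and Geneva advance.
Runoff: Austin is ranked above Geneva on 11 ballots, Geneva above Austin on 26.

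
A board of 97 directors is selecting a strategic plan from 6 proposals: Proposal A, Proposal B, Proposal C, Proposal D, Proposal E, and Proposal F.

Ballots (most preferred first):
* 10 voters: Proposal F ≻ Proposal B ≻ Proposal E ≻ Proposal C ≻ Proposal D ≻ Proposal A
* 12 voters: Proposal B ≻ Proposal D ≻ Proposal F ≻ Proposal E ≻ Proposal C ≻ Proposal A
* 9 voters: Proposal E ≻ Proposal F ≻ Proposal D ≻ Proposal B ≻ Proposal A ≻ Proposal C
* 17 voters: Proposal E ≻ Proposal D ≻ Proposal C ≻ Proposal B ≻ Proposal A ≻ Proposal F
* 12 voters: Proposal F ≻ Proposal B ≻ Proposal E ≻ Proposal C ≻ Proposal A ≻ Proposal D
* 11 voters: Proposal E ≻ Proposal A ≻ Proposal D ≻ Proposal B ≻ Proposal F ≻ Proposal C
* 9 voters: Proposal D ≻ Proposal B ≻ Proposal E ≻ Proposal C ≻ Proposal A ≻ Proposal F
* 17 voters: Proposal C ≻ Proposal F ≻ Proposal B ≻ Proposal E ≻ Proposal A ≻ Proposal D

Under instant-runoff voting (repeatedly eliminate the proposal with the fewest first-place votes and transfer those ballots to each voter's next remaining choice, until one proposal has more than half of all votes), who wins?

Round 1: Proposal A 0, Proposal B 12, Proposal C 17, Proposal D 9, Proposal E 37, Proposal F 22. Proposal A eliminated.
Round 2: Proposal B 12, Proposal C 17, Proposal D 9, Proposal E 37, Proposal F 22. Proposal D eliminated.
Round 3: Proposal B 21, Proposal C 17, Proposal E 37, Proposal F 22. Proposal C eliminated.
Round 4: Proposal B 21, Proposal E 37, Proposal F 39. Proposal B eliminated.
Round 5: Proposal E 46, Proposal F 51. Proposal F has a majority (≥49).

Proposal F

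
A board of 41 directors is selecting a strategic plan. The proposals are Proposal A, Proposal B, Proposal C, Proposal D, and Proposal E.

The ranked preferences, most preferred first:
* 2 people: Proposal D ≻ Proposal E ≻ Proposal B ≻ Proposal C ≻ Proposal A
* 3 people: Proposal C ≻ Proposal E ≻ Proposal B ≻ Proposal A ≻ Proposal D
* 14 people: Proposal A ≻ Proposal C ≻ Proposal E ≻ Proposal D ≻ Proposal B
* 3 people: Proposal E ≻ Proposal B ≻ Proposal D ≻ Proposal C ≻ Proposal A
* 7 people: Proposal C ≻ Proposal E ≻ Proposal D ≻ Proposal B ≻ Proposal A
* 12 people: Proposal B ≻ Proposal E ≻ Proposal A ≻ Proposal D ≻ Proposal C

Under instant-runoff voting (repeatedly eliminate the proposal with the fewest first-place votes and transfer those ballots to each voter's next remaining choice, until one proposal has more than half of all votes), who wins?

Round 1: Proposal A 14, Proposal B 12, Proposal C 10, Proposal D 2, Proposal E 3. Proposal D eliminated.
Round 2: Proposal A 14, Proposal B 12, Proposal C 10, Proposal E 5. Proposal E eliminated.
Round 3: Proposal A 14, Proposal B 17, Proposal C 10. Proposal C eliminated.
Round 4: Proposal A 14, Proposal B 27. Proposal B has a majority (≥21).

Proposal B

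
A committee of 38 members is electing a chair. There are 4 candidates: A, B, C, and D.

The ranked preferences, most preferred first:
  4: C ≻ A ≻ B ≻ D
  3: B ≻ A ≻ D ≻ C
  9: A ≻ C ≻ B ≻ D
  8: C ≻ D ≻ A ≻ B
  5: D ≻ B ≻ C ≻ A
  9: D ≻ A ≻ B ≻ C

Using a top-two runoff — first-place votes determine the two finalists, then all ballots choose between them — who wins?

Round 1 first-place votes: A 9, B 3, C 12, D 14. D and C advance.
Runoff: D is ranked above C on 17 ballots, C above D on 21.

C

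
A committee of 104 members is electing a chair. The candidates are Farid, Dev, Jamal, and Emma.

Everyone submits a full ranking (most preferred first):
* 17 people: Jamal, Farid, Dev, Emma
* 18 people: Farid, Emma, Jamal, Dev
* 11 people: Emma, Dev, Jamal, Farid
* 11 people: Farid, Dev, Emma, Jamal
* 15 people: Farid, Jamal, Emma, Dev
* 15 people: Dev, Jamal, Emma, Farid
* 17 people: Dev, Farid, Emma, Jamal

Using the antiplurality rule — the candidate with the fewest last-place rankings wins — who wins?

Emma

Last-place votes: Farid 26, Dev 33, Jamal 28, Emma 17.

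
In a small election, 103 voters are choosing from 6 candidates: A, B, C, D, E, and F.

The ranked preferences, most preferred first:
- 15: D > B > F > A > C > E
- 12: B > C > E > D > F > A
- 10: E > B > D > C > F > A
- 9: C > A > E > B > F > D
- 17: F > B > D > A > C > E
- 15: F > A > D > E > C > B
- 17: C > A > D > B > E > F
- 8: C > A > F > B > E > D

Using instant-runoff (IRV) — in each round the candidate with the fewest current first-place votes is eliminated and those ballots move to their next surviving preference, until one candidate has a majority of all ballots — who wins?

B

Round 1: A 0, B 12, C 34, D 15, E 10, F 32. A eliminated.
Round 2: B 12, C 34, D 15, E 10, F 32. E eliminated.
Round 3: B 22, C 34, D 15, F 32. D eliminated.
Round 4: B 37, C 34, F 32. F eliminated.
Round 5: B 54, C 49. B has a majority (≥52).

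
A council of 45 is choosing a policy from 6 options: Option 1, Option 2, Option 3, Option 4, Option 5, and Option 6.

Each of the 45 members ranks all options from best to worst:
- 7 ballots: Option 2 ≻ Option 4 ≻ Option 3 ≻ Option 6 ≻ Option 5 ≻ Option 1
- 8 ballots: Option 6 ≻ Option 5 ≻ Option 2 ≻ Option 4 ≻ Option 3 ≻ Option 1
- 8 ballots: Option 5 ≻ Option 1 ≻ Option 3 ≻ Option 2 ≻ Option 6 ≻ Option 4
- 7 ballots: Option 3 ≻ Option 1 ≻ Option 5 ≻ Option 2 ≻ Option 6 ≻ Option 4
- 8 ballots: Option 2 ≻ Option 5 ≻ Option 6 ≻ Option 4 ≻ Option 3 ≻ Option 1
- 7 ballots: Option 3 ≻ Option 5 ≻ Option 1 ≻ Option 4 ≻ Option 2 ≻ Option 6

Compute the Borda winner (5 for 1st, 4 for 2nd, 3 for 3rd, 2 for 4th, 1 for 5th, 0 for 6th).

Option 5

Option 1: 7×0 + 8×0 + 8×4 + 7×4 + 8×0 + 7×3 = 81
Option 2: 7×5 + 8×3 + 8×2 + 7×2 + 8×5 + 7×1 = 136
Option 3: 7×3 + 8×1 + 8×3 + 7×5 + 8×1 + 7×5 = 131
Option 4: 7×4 + 8×2 + 8×0 + 7×0 + 8×2 + 7×2 = 74
Option 5: 7×1 + 8×4 + 8×5 + 7×3 + 8×4 + 7×4 = 160
Option 6: 7×2 + 8×5 + 8×1 + 7×1 + 8×3 + 7×0 = 93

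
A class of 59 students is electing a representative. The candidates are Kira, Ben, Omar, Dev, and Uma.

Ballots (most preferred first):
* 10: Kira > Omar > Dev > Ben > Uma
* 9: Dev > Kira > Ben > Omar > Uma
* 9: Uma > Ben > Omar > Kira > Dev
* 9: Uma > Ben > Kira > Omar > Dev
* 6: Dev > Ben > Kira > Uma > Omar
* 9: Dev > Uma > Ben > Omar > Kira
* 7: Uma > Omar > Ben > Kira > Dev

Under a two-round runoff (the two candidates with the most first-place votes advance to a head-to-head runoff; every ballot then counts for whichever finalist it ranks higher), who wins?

Round 1 first-place votes: Kira 10, Ben 0, Omar 0, Dev 24, Uma 25. Uma and Dev advance.
Runoff: Uma is ranked above Dev on 25 ballots, Dev above Uma on 34.

Dev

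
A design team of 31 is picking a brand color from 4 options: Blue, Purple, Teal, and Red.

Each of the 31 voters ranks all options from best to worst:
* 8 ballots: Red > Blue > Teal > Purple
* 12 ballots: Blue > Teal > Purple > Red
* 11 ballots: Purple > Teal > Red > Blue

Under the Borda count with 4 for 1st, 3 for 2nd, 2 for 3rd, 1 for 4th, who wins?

Blue: 8×3 + 12×4 + 11×1 = 83
Purple: 8×1 + 12×2 + 11×4 = 76
Teal: 8×2 + 12×3 + 11×3 = 85
Red: 8×4 + 12×1 + 11×2 = 66

Teal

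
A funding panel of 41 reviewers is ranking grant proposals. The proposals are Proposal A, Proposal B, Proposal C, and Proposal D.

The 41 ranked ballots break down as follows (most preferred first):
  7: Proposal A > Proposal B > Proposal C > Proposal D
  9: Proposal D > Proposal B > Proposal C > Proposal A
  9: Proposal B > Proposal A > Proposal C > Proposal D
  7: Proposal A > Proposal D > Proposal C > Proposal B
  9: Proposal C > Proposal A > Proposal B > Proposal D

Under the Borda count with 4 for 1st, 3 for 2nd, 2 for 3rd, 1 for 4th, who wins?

Proposal A

Proposal A: 7×4 + 9×1 + 9×3 + 7×4 + 9×3 = 119
Proposal B: 7×3 + 9×3 + 9×4 + 7×1 + 9×2 = 109
Proposal C: 7×2 + 9×2 + 9×2 + 7×2 + 9×4 = 100
Proposal D: 7×1 + 9×4 + 9×1 + 7×3 + 9×1 = 82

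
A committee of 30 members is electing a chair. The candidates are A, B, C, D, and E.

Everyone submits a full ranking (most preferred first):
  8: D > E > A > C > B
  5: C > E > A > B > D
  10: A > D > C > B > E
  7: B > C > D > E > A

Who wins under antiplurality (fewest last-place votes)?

Last-place votes: A 7, B 8, C 0, D 5, E 10.

C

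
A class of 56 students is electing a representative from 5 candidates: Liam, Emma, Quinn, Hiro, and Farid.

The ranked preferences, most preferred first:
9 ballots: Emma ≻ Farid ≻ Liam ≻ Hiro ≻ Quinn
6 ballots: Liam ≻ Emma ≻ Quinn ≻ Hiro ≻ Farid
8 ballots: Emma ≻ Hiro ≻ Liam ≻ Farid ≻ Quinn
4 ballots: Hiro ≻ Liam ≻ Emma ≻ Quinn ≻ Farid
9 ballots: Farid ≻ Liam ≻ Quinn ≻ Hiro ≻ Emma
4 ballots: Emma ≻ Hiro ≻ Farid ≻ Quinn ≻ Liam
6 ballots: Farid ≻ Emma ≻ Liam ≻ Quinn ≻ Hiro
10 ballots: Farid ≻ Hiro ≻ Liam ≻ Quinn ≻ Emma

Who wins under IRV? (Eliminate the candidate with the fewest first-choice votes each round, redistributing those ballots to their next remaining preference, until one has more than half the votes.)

Round 1: Liam 6, Emma 21, Quinn 0, Hiro 4, Farid 25. Quinn eliminated.
Round 2: Liam 6, Emma 21, Hiro 4, Farid 25. Hiro eliminated.
Round 3: Liam 10, Emma 21, Farid 25. Liam eliminated.
Round 4: Emma 31, Farid 25. Emma has a majority (≥29).

Emma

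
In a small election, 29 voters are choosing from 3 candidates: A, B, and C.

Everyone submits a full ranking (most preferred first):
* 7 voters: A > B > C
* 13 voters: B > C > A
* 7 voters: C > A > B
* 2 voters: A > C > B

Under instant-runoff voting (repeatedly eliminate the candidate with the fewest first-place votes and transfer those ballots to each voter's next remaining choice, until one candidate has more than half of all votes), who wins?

A

Round 1: A 9, B 13, C 7. C eliminated.
Round 2: A 16, B 13. A has a majority (≥15).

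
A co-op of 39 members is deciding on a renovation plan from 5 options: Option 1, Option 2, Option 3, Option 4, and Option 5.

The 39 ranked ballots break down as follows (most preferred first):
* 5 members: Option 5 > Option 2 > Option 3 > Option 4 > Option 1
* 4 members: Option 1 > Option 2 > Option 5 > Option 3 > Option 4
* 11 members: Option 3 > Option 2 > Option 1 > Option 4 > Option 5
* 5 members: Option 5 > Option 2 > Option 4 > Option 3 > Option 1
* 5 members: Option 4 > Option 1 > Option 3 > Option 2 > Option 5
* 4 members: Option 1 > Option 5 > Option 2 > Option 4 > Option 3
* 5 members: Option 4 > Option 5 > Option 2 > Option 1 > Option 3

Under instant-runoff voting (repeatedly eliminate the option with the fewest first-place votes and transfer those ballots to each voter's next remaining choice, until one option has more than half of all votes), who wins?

Round 1: Option 1 8, Option 2 0, Option 3 11, Option 4 10, Option 5 10. Option 2 eliminated.
Round 2: Option 1 8, Option 3 11, Option 4 10, Option 5 10. Option 1 eliminated.
Round 3: Option 3 11, Option 4 10, Option 5 18. Option 4 eliminated.
Round 4: Option 3 16, Option 5 23. Option 5 has a majority (≥20).

Option 5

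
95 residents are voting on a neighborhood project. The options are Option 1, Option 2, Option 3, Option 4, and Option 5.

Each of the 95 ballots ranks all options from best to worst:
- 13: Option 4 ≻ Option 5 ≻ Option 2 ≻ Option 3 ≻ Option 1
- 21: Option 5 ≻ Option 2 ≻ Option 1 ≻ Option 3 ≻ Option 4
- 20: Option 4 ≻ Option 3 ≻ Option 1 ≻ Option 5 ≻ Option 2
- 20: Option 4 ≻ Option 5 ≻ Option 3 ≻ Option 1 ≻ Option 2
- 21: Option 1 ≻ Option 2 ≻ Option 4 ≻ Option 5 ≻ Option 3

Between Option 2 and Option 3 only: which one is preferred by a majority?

Option 2

Option 2 is ranked above Option 3 on 55 ballots; Option 3 above Option 2 on 40.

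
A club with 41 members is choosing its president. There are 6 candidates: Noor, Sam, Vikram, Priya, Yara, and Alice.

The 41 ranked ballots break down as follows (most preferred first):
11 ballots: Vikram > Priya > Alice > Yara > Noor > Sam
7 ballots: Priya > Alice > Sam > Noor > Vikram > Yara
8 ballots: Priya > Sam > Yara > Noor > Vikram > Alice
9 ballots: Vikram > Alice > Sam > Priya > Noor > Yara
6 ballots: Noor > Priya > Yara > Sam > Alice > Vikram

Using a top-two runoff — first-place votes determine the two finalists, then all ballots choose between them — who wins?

Priya

Round 1 first-place votes: Noor 6, Sam 0, Vikram 20, Priya 15, Yara 0, Alice 0. Vikram and Priya advance.
Runoff: Vikram is ranked above Priya on 20 ballots, Priya above Vikram on 21.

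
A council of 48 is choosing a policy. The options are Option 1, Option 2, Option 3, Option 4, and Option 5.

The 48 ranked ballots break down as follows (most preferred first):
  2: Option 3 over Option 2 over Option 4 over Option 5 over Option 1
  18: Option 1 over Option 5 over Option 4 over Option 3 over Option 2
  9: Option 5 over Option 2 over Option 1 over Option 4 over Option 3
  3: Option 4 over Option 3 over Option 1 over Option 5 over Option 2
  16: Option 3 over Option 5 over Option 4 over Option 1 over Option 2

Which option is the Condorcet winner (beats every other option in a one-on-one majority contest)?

Option 5 vs Option 1: 27–21
Option 5 vs Option 2: 46–2
Option 5 vs Option 3: 27–21
Option 5 vs Option 4: 43–5
Option 5 beats every other option.

Option 5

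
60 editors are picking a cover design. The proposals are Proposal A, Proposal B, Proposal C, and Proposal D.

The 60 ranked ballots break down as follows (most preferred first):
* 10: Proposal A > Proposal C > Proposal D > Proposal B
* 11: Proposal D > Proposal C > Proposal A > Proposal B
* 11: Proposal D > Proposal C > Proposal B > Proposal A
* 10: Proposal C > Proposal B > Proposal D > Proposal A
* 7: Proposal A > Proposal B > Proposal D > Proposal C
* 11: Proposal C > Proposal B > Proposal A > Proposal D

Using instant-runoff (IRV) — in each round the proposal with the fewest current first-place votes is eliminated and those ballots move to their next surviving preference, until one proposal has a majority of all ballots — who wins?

Proposal C

Round 1: Proposal A 17, Proposal B 0, Proposal C 21, Proposal D 22. Proposal B eliminated.
Round 2: Proposal A 17, Proposal C 21, Proposal D 22. Proposal A eliminated.
Round 3: Proposal C 31, Proposal D 29. Proposal C has a majority (≥31).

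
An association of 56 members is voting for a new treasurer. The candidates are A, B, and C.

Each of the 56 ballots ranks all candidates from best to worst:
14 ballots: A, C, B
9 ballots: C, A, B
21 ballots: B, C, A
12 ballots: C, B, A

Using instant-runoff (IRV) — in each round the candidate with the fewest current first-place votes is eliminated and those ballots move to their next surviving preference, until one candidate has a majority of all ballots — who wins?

C

Round 1: A 14, B 21, C 21. A eliminated.
Round 2: B 21, C 35. C has a majority (≥29).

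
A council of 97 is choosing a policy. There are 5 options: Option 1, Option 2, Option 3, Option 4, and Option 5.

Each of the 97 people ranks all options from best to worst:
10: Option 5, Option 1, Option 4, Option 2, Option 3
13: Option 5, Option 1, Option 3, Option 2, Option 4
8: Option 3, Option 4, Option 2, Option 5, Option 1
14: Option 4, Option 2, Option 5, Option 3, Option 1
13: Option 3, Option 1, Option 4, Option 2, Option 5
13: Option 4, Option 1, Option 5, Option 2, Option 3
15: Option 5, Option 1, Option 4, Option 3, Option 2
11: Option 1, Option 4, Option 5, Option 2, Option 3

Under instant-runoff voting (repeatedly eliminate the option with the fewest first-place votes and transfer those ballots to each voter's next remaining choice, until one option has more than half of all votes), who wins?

Option 4

Round 1: Option 1 11, Option 2 0, Option 3 21, Option 4 27, Option 5 38. Option 2 eliminated.
Round 2: Option 1 11, Option 3 21, Option 4 27, Option 5 38. Option 1 eliminated.
Round 3: Option 3 21, Option 4 38, Option 5 38. Option 3 eliminated.
Round 4: Option 4 59, Option 5 38. Option 4 has a majority (≥49).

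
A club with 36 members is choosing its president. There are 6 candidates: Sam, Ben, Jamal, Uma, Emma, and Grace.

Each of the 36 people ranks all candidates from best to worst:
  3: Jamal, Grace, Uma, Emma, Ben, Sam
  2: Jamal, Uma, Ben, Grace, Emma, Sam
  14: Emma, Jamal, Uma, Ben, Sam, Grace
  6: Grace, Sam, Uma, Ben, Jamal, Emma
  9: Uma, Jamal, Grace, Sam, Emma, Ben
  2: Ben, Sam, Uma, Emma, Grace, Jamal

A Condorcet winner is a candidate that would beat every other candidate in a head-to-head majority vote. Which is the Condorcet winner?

Jamal vs Sam: 28–8
Jamal vs Ben: 28–8
Jamal vs Uma: 19–17
Jamal vs Emma: 20–16
Jamal vs Grace: 28–8
Jamal beats every other candidate.

Jamal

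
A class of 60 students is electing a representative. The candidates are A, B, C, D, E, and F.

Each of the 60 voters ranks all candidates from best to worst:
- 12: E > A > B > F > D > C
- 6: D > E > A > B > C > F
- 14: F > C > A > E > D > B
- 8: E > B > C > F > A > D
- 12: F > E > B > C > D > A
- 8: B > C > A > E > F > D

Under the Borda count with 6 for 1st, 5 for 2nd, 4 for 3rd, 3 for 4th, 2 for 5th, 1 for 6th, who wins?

A: 12×5 + 6×4 + 14×4 + 8×2 + 12×1 + 8×4 = 200
B: 12×4 + 6×3 + 14×1 + 8×5 + 12×4 + 8×6 = 216
C: 12×1 + 6×2 + 14×5 + 8×4 + 12×3 + 8×5 = 202
D: 12×2 + 6×6 + 14×2 + 8×1 + 12×2 + 8×1 = 128
E: 12×6 + 6×5 + 14×3 + 8×6 + 12×5 + 8×3 = 276
F: 12×3 + 6×1 + 14×6 + 8×3 + 12×6 + 8×2 = 238

E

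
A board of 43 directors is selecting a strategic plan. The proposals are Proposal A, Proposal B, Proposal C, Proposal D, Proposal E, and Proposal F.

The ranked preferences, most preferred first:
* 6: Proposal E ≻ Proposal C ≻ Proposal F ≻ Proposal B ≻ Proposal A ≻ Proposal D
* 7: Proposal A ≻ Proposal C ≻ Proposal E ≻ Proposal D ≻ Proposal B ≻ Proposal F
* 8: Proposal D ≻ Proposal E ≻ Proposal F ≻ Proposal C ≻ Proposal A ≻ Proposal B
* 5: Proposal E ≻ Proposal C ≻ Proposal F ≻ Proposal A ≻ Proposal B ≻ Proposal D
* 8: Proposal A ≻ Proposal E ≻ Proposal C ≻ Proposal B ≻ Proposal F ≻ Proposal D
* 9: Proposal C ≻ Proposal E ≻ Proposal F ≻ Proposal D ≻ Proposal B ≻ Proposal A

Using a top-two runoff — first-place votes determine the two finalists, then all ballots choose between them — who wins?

Round 1 first-place votes: Proposal A 15, Proposal B 0, Proposal C 9, Proposal D 8, Proposal E 11, Proposal F 0. Proposal A and Proposal E advance.
Runoff: Proposal A is ranked above Proposal E on 15 ballots, Proposal E above Proposal A on 28.

Proposal E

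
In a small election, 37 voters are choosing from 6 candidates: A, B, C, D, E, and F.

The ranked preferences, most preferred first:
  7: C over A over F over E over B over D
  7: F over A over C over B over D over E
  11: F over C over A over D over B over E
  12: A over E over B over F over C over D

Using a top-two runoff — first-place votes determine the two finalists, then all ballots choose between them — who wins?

Round 1 first-place votes: A 12, B 0, C 7, D 0, E 0, F 18. F and A advance.
Runoff: F is ranked above A on 18 ballots, A above F on 19.

A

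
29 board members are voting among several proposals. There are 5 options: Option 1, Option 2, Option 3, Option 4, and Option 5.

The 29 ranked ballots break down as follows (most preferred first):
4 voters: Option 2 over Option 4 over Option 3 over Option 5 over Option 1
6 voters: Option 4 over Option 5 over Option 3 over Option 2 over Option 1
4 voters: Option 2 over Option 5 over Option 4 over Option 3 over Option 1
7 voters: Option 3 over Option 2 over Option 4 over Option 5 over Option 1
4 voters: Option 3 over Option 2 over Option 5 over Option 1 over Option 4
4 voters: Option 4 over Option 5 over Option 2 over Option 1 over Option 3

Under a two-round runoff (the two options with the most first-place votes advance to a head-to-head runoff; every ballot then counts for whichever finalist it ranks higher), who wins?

Option 4

Round 1 first-place votes: Option 1 0, Option 2 8, Option 3 11, Option 4 10, Option 5 0. Option 3 and Option 4 advance.
Runoff: Option 3 is ranked above Option 4 on 11 ballots, Option 4 above Option 3 on 18.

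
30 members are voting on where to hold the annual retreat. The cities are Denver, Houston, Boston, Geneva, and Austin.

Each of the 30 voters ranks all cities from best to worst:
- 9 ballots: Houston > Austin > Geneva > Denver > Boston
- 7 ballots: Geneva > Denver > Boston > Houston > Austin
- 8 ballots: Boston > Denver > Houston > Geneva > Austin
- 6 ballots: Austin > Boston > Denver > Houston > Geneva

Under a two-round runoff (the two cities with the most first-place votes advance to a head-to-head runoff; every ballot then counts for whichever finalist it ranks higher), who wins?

Boston

Round 1 first-place votes: Denver 0, Houston 9, Boston 8, Geneva 7, Austin 6. Houston and Boston advance.
Runoff: Houston is ranked above Boston on 9 ballots, Boston above Houston on 21.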